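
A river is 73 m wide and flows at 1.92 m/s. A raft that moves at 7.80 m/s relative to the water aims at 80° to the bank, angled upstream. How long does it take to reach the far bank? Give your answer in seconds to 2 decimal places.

9.50 s

The component of the raft's velocity perpendicular to the bank is 7.80 × sin 80° = 7.682 m/s.
The current is parallel to the bank, so it does not affect the crossing time.
Time = 73 / 7.682 = 9.503 s.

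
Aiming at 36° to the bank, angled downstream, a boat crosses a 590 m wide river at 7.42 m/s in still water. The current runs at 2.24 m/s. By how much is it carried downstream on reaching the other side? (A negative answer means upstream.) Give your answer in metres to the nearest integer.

1115 m

Perpendicular speed = 4.361 m/s; crossing time = 590 / 4.361 = 135.279 s.
Net downstream speed = 8.243 m/s.
Drift = 8.243 × 135.279 = 1115.090 m (downstream).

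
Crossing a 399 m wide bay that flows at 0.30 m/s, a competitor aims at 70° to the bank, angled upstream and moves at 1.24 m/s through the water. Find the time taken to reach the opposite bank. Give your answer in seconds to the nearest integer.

342 s

The component of the competitor's velocity perpendicular to the bank is 1.24 × sin 70° = 1.165 m/s.
Only the cross-stream component determines the crossing time; the current contributes nothing perpendicular to the bank.
Time = 399 / 1.165 = 342.425 s.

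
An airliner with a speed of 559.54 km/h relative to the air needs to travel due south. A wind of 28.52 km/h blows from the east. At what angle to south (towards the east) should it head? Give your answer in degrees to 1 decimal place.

The wind pushes perpendicular to the desired track; the heading must have a component into the wind equal to 28.52 km/h: 559.54 sin θ = 28.52.
sin θ = 0.0510, so θ = 2.922°.

2.9°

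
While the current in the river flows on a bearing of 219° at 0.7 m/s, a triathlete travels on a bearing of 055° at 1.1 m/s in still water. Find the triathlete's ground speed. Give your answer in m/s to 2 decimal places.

Taking east as x and north as y: velocity relative to the water = (0.901, 0.631) m/s; the water relative to ground = (-0.441, -0.544) m/s.
Velocity relative to ground = (0.901, 0.631) + (-0.441, -0.544) = (0.461, 0.087) m/s.
Speed = |(0.461, 0.087)| = 0.469 m/s.

0.47 m/s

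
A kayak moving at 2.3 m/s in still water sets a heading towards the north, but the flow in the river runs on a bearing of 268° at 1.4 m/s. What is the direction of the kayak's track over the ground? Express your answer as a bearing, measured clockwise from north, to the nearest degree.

Taking east as x and north as y: velocity relative to the water = (0.000, 2.300) m/s; the water relative to ground = (-1.399, -0.049) m/s.
Velocity relative to ground = (0.000, 2.300) + (-1.399, -0.049) = (-1.399, 2.251) m/s.
Bearing = atan2(-1.40, 2.25) = 328.14° clockwise from north.

328°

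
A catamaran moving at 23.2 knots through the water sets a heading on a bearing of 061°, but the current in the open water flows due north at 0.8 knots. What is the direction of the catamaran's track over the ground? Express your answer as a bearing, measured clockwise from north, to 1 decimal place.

Taking east as x and north as y: velocity relative to the water = (20.291, 11.248) knots; the water relative to ground = (0.000, 0.800) knots.
Velocity relative to ground = (20.291, 11.248) + (0.000, 0.800) = (20.291, 12.048) knots.
Bearing = atan2(20.29, 12.05) = 59.30° clockwise from north.

059.3°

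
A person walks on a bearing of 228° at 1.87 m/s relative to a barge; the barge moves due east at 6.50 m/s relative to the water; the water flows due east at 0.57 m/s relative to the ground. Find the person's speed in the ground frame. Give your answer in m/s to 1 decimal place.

5.8 m/s

In east/north components (m/s): person relative to barge = (-1.390, -1.251); barge relative to water = (6.500, 0.000); water relative to ground = (0.570, 0.000).
Sum = (5.680, -1.251) m/s.
Speed = |(5.680, -1.251)| = 5.817 m/s.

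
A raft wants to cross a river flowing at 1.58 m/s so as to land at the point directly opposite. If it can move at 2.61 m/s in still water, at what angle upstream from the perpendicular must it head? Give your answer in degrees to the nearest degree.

37°

To cancel the current, the upstream component of the raft's velocity must equal the flow: 2.61 sin θ = 1.58.
sin θ = 1.58 / 2.61 = 0.6054.
θ = arcsin(0.6054) = 37.255°.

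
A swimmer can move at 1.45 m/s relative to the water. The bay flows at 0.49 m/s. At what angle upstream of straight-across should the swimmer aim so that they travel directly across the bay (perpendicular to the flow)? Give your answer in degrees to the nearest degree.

20°

To cancel the current, the upstream component of the swimmer's velocity must equal the flow: 1.45 sin θ = 0.49.
sin θ = 0.49 / 1.45 = 0.3379.
θ = arcsin(0.3379) = 19.751°.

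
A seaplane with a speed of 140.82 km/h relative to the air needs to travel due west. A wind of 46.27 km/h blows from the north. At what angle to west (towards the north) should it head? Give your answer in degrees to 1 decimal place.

The wind pushes perpendicular to the desired track; the heading must have a component into the wind equal to 46.27 km/h: 140.82 sin θ = 46.27.
sin θ = 0.3286, so θ = 19.182°.

19.2°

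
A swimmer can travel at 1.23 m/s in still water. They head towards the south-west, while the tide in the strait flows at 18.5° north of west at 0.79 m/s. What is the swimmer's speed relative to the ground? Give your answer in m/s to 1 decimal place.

1.7 m/s

Taking east as x and north as y: velocity relative to the water = (-0.870, -0.870) m/s; the water relative to ground = (-0.749, 0.251) m/s.
Velocity relative to ground = (-0.870, -0.870) + (-0.749, 0.251) = (-1.619, -0.619) m/s.
Speed = |(-1.619, -0.619)| = 1.733 m/s.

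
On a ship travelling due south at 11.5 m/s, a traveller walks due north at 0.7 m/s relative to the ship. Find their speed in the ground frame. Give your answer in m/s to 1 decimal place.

Taking east as x and north as y: ship velocity = (0.000, -11.500) m/s; traveller velocity relative to ship = (0.000, 0.700) m/s.
Velocity relative to ground = (0.000, -11.500) + (0.000, 0.700) = (0.000, -10.800) m/s.
Speed = |(0.000, -10.800)| = 10.800 m/s.

10.8 m/s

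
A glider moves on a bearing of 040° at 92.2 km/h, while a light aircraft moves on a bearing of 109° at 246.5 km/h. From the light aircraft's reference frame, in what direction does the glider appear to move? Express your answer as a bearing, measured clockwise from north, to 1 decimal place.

Taking east as x and north as y: glider velocity = (59.265, 70.629) km/h; light aircraft velocity = (233.070, -80.253) km/h.
Velocity of glider relative to light aircraft = (59.265, 70.629) − (233.070, -80.253) = (-173.805, 150.882) km/h.
Bearing = atan2(-173.81, 150.88) = 310.96° clockwise from north.

311.0°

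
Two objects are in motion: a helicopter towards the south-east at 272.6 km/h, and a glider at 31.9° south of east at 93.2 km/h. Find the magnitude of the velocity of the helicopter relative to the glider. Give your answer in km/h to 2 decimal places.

183.05 km/h

Taking east as x and north as y: helicopter velocity = (192.757, -192.757) km/h; glider velocity = (79.124, -49.250) km/h.
Velocity of helicopter relative to glider = (192.757, -192.757) − (79.124, -49.250) = (113.633, -143.507) km/h.
Magnitude = |(113.633, -143.507)| = 183.048 km/h.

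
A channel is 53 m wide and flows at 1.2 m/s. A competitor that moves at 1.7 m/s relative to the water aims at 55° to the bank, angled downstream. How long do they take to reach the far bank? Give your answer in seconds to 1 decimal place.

The component of the competitor's velocity perpendicular to the bank is 1.7 × sin 55° = 1.393 m/s.
The current is parallel to the bank, so it does not affect the crossing time.
Time = 53 / 1.393 = 38.059 s.

38.1 s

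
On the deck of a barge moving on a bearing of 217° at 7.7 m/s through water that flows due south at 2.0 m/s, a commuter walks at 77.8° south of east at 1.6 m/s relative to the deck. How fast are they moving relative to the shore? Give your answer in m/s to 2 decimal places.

10.62 m/s

In east/north components (m/s): commuter relative to barge = (0.338, -1.564); barge relative to water = (-4.634, -6.149); water relative to ground = (0.000, -2.000).
Sum = (-4.296, -9.713) m/s.
Speed = |(-4.296, -9.713)| = 10.621 m/s.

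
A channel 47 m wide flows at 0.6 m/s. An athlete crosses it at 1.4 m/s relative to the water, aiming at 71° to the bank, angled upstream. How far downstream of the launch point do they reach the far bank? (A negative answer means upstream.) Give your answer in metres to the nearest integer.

5 m

Perpendicular speed = 1.324 m/s; crossing time = 47 / 1.324 = 35.506 s.
Net downstream speed = 0.144 m/s.
Drift = 0.144 × 35.506 = 5.120 m (downstream).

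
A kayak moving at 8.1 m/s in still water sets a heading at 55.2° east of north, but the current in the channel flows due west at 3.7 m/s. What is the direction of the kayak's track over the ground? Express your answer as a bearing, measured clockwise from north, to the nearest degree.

Taking east as x and north as y: velocity relative to the water = (6.651, 4.623) m/s; the water relative to ground = (-3.700, 0.000) m/s.
Velocity relative to ground = (6.651, 4.623) + (-3.700, 0.000) = (2.951, 4.623) m/s.
Bearing = atan2(2.95, 4.62) = 32.56° clockwise from north.

033°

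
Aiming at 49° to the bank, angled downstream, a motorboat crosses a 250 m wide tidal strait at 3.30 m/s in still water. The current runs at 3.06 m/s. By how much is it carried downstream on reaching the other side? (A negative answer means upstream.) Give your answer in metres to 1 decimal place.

Perpendicular speed = 2.491 m/s; crossing time = 250 / 2.491 = 100.380 s.
Net downstream speed = 5.225 m/s.
Drift = 5.225 × 100.380 = 524.484 m (downstream).

524.5 m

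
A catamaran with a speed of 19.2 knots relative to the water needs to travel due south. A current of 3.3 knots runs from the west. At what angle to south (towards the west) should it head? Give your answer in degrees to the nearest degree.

10°

The current pushes perpendicular to the desired track; the heading must have a component into the current equal to 3.3 knots: 19.2 sin θ = 3.3.
sin θ = 0.1719, so θ = 9.897°.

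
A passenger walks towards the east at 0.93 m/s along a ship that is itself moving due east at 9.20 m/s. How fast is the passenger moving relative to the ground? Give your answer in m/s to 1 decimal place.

10.1 m/s

Taking east as x and north as y: ship velocity = (9.200, 0.000) m/s; passenger velocity relative to ship = (0.930, 0.000) m/s.
Velocity relative to ground = (9.200, 0.000) + (0.930, 0.000) = (10.130, 0.000) m/s.
Speed = |(10.130, 0.000)| = 10.130 m/s.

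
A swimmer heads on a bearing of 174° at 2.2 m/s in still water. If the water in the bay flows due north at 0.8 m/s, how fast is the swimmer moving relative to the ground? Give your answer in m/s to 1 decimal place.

Taking east as x and north as y: velocity relative to the water = (0.230, -2.188) m/s; the water relative to ground = (0.000, 0.800) m/s.
Velocity relative to ground = (0.230, -2.188) + (0.000, 0.800) = (0.230, -1.388) m/s.
Speed = |(0.230, -1.388)| = 1.407 m/s.

1.4 m/s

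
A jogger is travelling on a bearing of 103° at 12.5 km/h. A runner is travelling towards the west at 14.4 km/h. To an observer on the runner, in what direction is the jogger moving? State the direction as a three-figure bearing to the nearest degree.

096°

Taking east as x and north as y: jogger velocity = (12.180, -2.812) km/h; runner velocity = (-14.400, 0.000) km/h.
Velocity of jogger relative to runner = (12.180, -2.812) − (-14.400, 0.000) = (26.580, -2.812) km/h.
Bearing = atan2(26.58, -2.81) = 96.04° clockwise from north.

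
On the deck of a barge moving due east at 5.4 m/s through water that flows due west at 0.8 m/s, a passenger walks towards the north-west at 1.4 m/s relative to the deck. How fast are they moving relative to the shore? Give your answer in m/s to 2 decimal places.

3.74 m/s

In east/north components (m/s): passenger relative to barge = (-0.990, 0.990); barge relative to water = (5.400, 0.000); water relative to ground = (-0.800, 0.000).
Sum = (3.610, 0.990) m/s.
Speed = |(3.610, 0.990)| = 3.743 m/s.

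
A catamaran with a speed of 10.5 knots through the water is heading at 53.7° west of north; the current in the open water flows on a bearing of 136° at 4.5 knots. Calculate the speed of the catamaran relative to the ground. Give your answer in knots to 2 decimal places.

6.11 knots

Taking east as x and north as y: velocity relative to the water = (-8.462, 6.216) knots; the water relative to ground = (3.126, -3.237) knots.
Velocity relative to ground = (-8.462, 6.216) + (3.126, -3.237) = (-5.336, 2.979) knots.
Speed = |(-5.336, 2.979)| = 6.112 knots.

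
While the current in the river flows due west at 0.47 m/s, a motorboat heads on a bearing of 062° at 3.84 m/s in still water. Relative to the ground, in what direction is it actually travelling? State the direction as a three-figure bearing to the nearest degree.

058°

Taking east as x and north as y: velocity relative to the water = (3.391, 1.803) m/s; the water relative to ground = (-0.470, 0.000) m/s.
Velocity relative to ground = (3.391, 1.803) + (-0.470, 0.000) = (2.921, 1.803) m/s.
Bearing = atan2(2.92, 1.80) = 58.31° clockwise from north.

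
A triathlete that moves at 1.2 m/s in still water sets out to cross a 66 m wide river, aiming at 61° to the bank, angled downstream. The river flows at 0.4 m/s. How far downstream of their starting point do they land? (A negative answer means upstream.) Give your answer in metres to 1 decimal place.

Perpendicular speed = 1.050 m/s; crossing time = 66 / 1.050 = 62.884 s.
Net downstream speed = 0.982 m/s.
Drift = 0.982 × 62.884 = 61.738 m (downstream).

61.7 m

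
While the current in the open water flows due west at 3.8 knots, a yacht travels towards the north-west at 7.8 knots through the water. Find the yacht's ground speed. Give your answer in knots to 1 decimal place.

Taking east as x and north as y: velocity relative to the water = (-5.515, 5.515) knots; the water relative to ground = (-3.800, 0.000) knots.
Velocity relative to ground = (-5.515, 5.515) + (-3.800, 0.000) = (-9.315, 5.515) knots.
Speed = |(-9.315, 5.515)| = 10.826 knots.

10.8 knots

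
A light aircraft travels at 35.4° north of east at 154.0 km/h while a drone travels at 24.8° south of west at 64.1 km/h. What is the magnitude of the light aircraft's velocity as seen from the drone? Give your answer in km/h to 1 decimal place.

Taking east as x and north as y: light aircraft velocity = (125.530, 89.209) km/h; drone velocity = (-58.189, -26.887) km/h.
Velocity of light aircraft relative to drone = (125.530, 89.209) − (-58.189, -26.887) = (183.718, 116.096) km/h.
Magnitude = |(183.718, 116.096)| = 217.326 km/h.

217.3 km/h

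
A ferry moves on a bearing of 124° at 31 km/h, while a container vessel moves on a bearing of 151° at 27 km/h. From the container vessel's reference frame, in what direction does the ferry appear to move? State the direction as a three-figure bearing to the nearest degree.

Taking east as x and north as y: ferry velocity = (25.700, -17.335) km/h; container vessel velocity = (13.090, -23.615) km/h.
Velocity of ferry relative to container vessel = (25.700, -17.335) − (13.090, -23.615) = (12.610, 6.280) km/h.
Bearing = atan2(12.61, 6.28) = 63.53° clockwise from north.

064°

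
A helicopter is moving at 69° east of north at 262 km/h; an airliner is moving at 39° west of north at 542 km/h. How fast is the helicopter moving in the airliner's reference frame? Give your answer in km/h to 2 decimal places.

670.95 km/h

Taking east as x and north as y: helicopter velocity = (244.598, 93.892) km/h; airliner velocity = (-341.092, 421.213) km/h.
Velocity of helicopter relative to airliner = (244.598, 93.892) − (-341.092, 421.213) = (585.690, -327.321) km/h.
Magnitude = |(585.690, -327.321)| = 670.948 km/h.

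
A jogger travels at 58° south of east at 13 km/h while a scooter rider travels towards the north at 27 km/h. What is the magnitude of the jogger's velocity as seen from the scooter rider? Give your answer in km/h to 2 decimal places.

38.64 km/h

Taking east as x and north as y: jogger velocity = (6.889, -11.025) km/h; scooter rider velocity = (0.000, 27.000) km/h.
Velocity of jogger relative to scooter rider = (6.889, -11.025) − (0.000, 27.000) = (6.889, -38.025) km/h.
Magnitude = |(6.889, -38.025)| = 38.644 km/h.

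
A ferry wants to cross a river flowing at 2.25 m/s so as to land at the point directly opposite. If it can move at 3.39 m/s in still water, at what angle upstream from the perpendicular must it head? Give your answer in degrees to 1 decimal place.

41.6°

To cancel the current, the upstream component of the ferry's velocity must equal the flow: 3.39 sin θ = 2.25.
sin θ = 2.25 / 3.39 = 0.6637.
θ = arcsin(0.6637) = 41.584°.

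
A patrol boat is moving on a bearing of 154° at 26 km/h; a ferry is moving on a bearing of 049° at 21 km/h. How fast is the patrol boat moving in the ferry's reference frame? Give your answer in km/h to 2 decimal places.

Taking east as x and north as y: patrol boat velocity = (11.398, -23.369) km/h; ferry velocity = (15.849, 13.777) km/h.
Velocity of patrol boat relative to ferry = (11.398, -23.369) − (15.849, 13.777) = (-4.451, -37.146) km/h.
Magnitude = |(-4.451, -37.146)| = 37.412 km/h.

37.41 km/h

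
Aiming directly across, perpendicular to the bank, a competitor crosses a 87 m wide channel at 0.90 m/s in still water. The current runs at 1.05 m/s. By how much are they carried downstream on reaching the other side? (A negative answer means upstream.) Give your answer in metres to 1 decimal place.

101.5 m

Perpendicular speed = 0.900 m/s; crossing time = 87 / 0.900 = 96.667 s.
Net downstream speed = 1.050 m/s.
Drift = 1.050 × 96.667 = 101.500 m (downstream).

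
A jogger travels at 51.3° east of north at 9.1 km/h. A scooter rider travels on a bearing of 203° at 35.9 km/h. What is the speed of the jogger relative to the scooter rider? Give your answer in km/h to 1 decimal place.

44.1 km/h

Taking east as x and north as y: jogger velocity = (7.102, 5.690) km/h; scooter rider velocity = (-14.027, -33.046) km/h.
Velocity of jogger relative to scooter rider = (7.102, 5.690) − (-14.027, -33.046) = (21.129, 38.736) km/h.
Magnitude = |(21.129, 38.736)| = 44.124 km/h.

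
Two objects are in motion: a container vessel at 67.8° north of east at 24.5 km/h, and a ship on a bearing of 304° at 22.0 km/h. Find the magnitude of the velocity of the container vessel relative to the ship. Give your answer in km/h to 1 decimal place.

Taking east as x and north as y: container vessel velocity = (9.257, 22.684) km/h; ship velocity = (-18.239, 12.302) km/h.
Velocity of container vessel relative to ship = (9.257, 22.684) − (-18.239, 12.302) = (27.496, 10.382) km/h.
Magnitude = |(27.496, 10.382)| = 29.391 km/h.

29.4 km/h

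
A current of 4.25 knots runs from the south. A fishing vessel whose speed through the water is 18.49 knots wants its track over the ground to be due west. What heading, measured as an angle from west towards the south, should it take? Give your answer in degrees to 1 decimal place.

13.3°

The current pushes perpendicular to the desired track; the heading must have a component into the current equal to 4.25 knots: 18.49 sin θ = 4.25.
sin θ = 0.2299, so θ = 13.288°.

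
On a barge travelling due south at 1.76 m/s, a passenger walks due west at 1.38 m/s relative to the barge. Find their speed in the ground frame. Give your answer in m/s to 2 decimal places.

Taking east as x and north as y: barge velocity = (0.000, -1.760) m/s; passenger velocity relative to barge = (-1.380, 0.000) m/s.
Velocity relative to ground = (0.000, -1.760) + (-1.380, 0.000) = (-1.380, -1.760) m/s.
Speed = |(-1.380, -1.760)| = 2.237 m/s.

2.24 m/s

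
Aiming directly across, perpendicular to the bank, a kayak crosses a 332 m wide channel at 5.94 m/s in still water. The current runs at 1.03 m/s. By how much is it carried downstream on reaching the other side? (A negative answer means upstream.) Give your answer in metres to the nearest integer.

Perpendicular speed = 5.940 m/s; crossing time = 332 / 5.940 = 55.892 s.
Net downstream speed = 1.030 m/s.
Drift = 1.030 × 55.892 = 57.569 m (downstream).

58 m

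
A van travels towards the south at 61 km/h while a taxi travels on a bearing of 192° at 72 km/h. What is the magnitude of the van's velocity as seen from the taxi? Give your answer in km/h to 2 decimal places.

Taking east as x and north as y: van velocity = (0.000, -61.000) km/h; taxi velocity = (-14.970, -70.427) km/h.
Velocity of van relative to taxi = (0.000, -61.000) − (-14.970, -70.427) = (14.970, 9.427) km/h.
Magnitude = |(14.970, 9.427)| = 17.690 km/h.

17.69 km/h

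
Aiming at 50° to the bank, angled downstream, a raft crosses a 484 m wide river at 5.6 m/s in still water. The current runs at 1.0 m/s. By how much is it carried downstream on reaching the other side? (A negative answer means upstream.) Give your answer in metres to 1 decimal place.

518.9 m

Perpendicular speed = 4.290 m/s; crossing time = 484 / 4.290 = 112.824 s.
Net downstream speed = 4.600 m/s.
Drift = 4.600 × 112.824 = 518.949 m (downstream).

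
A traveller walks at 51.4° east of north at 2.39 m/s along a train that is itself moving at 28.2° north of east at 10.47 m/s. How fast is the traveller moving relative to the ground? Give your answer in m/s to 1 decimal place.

12.8 m/s

Taking east as x and north as y: train velocity = (9.227, 4.948) m/s; traveller velocity relative to train = (1.868, 1.491) m/s.
Velocity relative to ground = (9.227, 4.948) + (1.868, 1.491) = (11.095, 6.439) m/s.
Speed = |(11.095, 6.439)| = 12.828 m/s.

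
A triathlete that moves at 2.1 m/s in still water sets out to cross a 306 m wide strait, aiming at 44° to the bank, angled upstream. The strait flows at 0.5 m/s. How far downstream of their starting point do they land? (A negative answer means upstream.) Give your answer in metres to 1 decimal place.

Perpendicular speed = 1.459 m/s; crossing time = 306 / 1.459 = 209.764 s.
Net downstream speed = -1.011 m/s.
Drift = -1.011 × 209.764 = -211.990 m (upstream).

-212.0 m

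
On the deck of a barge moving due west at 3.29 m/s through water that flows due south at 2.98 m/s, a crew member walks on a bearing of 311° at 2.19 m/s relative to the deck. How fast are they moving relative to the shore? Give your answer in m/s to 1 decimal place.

5.2 m/s

In east/north components (m/s): crew member relative to barge = (-1.653, 1.437); barge relative to water = (-3.290, 0.000); water relative to ground = (0.000, -2.980).
Sum = (-4.943, -1.543) m/s.
Speed = |(-4.943, -1.543)| = 5.178 m/s.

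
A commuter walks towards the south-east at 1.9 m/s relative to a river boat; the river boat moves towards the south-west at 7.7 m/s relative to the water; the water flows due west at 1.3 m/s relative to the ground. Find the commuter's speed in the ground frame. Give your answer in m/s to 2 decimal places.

In east/north components (m/s): commuter relative to river boat = (1.344, -1.344); river boat relative to water = (-5.445, -5.445); water relative to ground = (-1.300, 0.000).
Sum = (-5.401, -6.788) m/s.
Speed = |(-5.401, -6.788)| = 8.675 m/s.

8.67 m/s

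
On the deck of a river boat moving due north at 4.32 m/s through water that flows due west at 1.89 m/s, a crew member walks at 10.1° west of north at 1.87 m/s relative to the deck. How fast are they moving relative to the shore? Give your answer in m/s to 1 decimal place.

6.5 m/s

In east/north components (m/s): crew member relative to river boat = (-0.328, 1.841); river boat relative to water = (0.000, 4.320); water relative to ground = (-1.890, 0.000).
Sum = (-2.218, 6.161) m/s.
Speed = |(-2.218, 6.161)| = 6.548 m/s.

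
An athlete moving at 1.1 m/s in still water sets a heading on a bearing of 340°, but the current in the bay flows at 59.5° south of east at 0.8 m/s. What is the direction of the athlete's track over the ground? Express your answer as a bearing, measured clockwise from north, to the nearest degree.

005°

Taking east as x and north as y: velocity relative to the water = (-0.376, 1.034) m/s; the water relative to ground = (0.406, -0.689) m/s.
Velocity relative to ground = (-0.376, 1.034) + (0.406, -0.689) = (0.030, 0.344) m/s.
Bearing = atan2(0.03, 0.34) = 4.95° clockwise from north.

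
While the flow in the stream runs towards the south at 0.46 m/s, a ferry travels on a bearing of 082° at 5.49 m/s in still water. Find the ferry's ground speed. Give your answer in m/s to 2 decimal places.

Taking east as x and north as y: velocity relative to the water = (5.437, 0.764) m/s; the water relative to ground = (0.000, -0.460) m/s.
Velocity relative to ground = (5.437, 0.764) + (0.000, -0.460) = (5.437, 0.304) m/s.
Speed = |(5.437, 0.304)| = 5.445 m/s.

5.45 m/s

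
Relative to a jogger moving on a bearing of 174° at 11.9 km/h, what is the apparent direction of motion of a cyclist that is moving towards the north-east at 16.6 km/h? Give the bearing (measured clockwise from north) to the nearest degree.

Taking east as x and north as y: cyclist velocity = (11.738, 11.738) km/h; jogger velocity = (1.244, -11.835) km/h.
Velocity of cyclist relative to jogger = (11.738, 11.738) − (1.244, -11.835) = (10.494, 23.573) km/h.
Bearing = atan2(10.49, 23.57) = 24.00° clockwise from north.

024°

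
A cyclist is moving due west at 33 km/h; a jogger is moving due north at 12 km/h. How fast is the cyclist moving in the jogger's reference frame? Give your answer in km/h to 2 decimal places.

Taking east as x and north as y: cyclist velocity = (-33.000, 0.000) km/h; jogger velocity = (0.000, 12.000) km/h.
Velocity of cyclist relative to jogger = (-33.000, 0.000) − (0.000, 12.000) = (-33.000, -12.000) km/h.
Magnitude = |(-33.000, -12.000)| = 35.114 km/h.

35.11 km/h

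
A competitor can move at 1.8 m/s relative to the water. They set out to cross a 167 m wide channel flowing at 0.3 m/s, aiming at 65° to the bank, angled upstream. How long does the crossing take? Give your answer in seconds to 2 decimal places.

102.37 s

The component of the competitor's velocity perpendicular to the bank is 1.8 × sin 65° = 1.631 m/s.
The current is parallel to the bank, so it does not affect the crossing time.
Time = 167 / 1.631 = 102.369 s.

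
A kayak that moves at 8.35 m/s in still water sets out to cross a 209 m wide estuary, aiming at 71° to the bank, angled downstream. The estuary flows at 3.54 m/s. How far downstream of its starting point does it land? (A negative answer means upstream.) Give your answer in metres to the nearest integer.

166 m

Perpendicular speed = 7.895 m/s; crossing time = 209 / 7.895 = 26.472 s.
Net downstream speed = 6.258 m/s.
Drift = 6.258 × 26.472 = 165.676 m (downstream).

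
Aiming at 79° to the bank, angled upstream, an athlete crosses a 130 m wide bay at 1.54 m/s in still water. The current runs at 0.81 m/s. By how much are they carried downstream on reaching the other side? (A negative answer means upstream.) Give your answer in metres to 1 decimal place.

44.4 m

Perpendicular speed = 1.512 m/s; crossing time = 130 / 1.512 = 85.996 s.
Net downstream speed = 0.516 m/s.
Drift = 0.516 × 85.996 = 44.387 m (downstream).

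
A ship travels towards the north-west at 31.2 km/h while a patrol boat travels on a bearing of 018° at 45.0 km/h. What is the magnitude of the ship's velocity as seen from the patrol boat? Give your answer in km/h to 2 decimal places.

Taking east as x and north as y: ship velocity = (-22.062, 22.062) km/h; patrol boat velocity = (13.906, 42.798) km/h.
Velocity of ship relative to patrol boat = (-22.062, 22.062) − (13.906, 42.798) = (-35.967, -20.736) km/h.
Magnitude = |(-35.967, -20.736)| = 41.517 km/h.

41.52 km/h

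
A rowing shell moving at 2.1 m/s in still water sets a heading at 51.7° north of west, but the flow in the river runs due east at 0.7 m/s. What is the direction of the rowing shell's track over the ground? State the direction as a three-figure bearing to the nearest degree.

Taking east as x and north as y: velocity relative to the water = (-1.302, 1.648) m/s; the water relative to ground = (0.700, 0.000) m/s.
Velocity relative to ground = (-1.302, 1.648) + (0.700, 0.000) = (-0.602, 1.648) m/s.
Bearing = atan2(-0.60, 1.65) = 339.95° clockwise from north.

340°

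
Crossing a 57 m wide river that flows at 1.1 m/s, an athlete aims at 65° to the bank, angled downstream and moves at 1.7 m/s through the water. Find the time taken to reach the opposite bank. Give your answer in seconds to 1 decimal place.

The component of the athlete's velocity perpendicular to the bank is 1.7 × sin 65° = 1.541 m/s.
Only the cross-stream component determines the crossing time; the current contributes nothing perpendicular to the bank.
Time = 57 / 1.541 = 36.996 s.

37.0 s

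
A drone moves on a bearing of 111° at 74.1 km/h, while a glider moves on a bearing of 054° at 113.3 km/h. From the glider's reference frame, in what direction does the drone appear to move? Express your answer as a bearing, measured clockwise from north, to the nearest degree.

Taking east as x and north as y: drone velocity = (69.178, -26.555) km/h; glider velocity = (91.662, 66.596) km/h.
Velocity of drone relative to glider = (69.178, -26.555) − (91.662, 66.596) = (-22.483, -93.151) km/h.
Bearing = atan2(-22.48, -93.15) = 193.57° clockwise from north.

194°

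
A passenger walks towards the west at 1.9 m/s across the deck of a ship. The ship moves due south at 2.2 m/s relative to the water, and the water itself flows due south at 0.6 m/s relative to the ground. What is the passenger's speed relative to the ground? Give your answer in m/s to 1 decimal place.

3.4 m/s

In east/north components (m/s): passenger relative to ship = (-1.900, 0.000); ship relative to water = (0.000, -2.200); water relative to ground = (0.000, -0.600).
Sum = (-1.900, -2.800) m/s.
Speed = |(-1.900, -2.800)| = 3.384 m/s.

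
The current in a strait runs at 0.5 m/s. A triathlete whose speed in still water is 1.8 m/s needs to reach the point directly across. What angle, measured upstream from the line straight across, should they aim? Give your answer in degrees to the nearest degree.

16°

To cancel the current, the upstream component of the triathlete's velocity must equal the flow: 1.8 sin θ = 0.5.
sin θ = 0.5 / 1.8 = 0.2778.
θ = arcsin(0.2778) = 16.128°.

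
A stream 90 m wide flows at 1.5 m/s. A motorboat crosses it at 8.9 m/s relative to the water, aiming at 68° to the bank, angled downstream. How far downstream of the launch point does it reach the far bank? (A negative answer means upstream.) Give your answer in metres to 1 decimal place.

52.7 m

Perpendicular speed = 8.252 m/s; crossing time = 90 / 8.252 = 10.907 s.
Net downstream speed = 4.834 m/s.
Drift = 4.834 × 10.907 = 52.722 m (downstream).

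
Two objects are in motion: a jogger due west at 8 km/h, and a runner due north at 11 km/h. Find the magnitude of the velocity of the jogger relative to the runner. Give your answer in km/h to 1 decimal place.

13.6 km/h

Taking east as x and north as y: jogger velocity = (-8.000, 0.000) km/h; runner velocity = (0.000, 11.000) km/h.
Velocity of jogger relative to runner = (-8.000, 0.000) − (0.000, 11.000) = (-8.000, -11.000) km/h.
Magnitude = |(-8.000, -11.000)| = 13.601 km/h.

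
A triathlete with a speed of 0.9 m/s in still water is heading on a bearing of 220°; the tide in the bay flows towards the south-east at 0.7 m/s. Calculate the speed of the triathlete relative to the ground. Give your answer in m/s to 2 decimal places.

Taking east as x and north as y: velocity relative to the water = (-0.579, -0.689) m/s; the water relative to ground = (0.495, -0.495) m/s.
Velocity relative to ground = (-0.579, -0.689) + (0.495, -0.495) = (-0.084, -1.184) m/s.
Speed = |(-0.084, -1.184)| = 1.187 m/s.

1.19 m/s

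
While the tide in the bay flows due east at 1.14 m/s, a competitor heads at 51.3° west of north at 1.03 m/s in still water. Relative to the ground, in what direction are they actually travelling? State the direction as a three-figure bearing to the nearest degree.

028°

Taking east as x and north as y: velocity relative to the water = (-0.804, 0.644) m/s; the water relative to ground = (1.140, 0.000) m/s.
Velocity relative to ground = (-0.804, 0.644) + (1.140, 0.000) = (0.336, 0.644) m/s.
Bearing = atan2(0.34, 0.64) = 27.56° clockwise from north.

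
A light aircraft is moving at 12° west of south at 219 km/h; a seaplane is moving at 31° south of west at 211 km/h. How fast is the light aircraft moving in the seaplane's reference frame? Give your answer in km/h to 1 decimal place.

Taking east as x and north as y: light aircraft velocity = (-45.533, -214.214) km/h; seaplane velocity = (-180.862, -108.673) km/h.
Velocity of light aircraft relative to seaplane = (-45.533, -214.214) − (-180.862, -108.673) = (135.330, -105.541) km/h.
Magnitude = |(135.330, -105.541)| = 171.619 km/h.

171.6 km/h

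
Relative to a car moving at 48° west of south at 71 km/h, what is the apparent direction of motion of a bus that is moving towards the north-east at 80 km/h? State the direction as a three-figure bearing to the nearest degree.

046°

Taking east as x and north as y: bus velocity = (56.569, 56.569) km/h; car velocity = (-52.763, -47.508) km/h.
Velocity of bus relative to car = (56.569, 56.569) − (-52.763, -47.508) = (109.332, 104.077) km/h.
Bearing = atan2(109.33, 104.08) = 46.41° clockwise from north.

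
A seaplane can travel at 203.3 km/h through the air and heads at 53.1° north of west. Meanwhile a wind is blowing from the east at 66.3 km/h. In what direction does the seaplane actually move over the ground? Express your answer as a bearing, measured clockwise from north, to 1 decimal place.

310.8°

Taking east as x and north as y: velocity relative to the air = (-122.065, 162.576) km/h; the air relative to ground = (-66.300, 0.000) km/h.
Velocity relative to ground = (-122.065, 162.576) + (-66.300, 0.000) = (-188.365, 162.576) km/h.
Bearing = atan2(-188.37, 162.58) = 310.80° clockwise from north.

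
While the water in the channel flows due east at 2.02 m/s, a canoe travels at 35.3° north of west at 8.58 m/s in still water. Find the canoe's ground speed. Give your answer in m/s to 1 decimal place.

Taking east as x and north as y: velocity relative to the water = (-7.002, 4.958) m/s; the water relative to ground = (2.020, 0.000) m/s.
Velocity relative to ground = (-7.002, 4.958) + (2.020, 0.000) = (-4.982, 4.958) m/s.
Speed = |(-4.982, 4.958)| = 7.029 m/s.

7.0 m/s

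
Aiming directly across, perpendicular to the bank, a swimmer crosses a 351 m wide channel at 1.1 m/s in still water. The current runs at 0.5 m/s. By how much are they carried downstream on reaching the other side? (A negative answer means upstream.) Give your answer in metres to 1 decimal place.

159.5 m

Perpendicular speed = 1.100 m/s; crossing time = 351 / 1.100 = 319.091 s.
Net downstream speed = 0.500 m/s.
Drift = 0.500 × 319.091 = 159.545 m (downstream).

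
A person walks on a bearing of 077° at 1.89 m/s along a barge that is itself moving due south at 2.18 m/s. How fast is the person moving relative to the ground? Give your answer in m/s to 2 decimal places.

2.54 m/s

Taking east as x and north as y: barge velocity = (0.000, -2.180) m/s; person velocity relative to barge = (1.842, 0.425) m/s.
Velocity relative to ground = (0.000, -2.180) + (1.842, 0.425) = (1.842, -1.755) m/s.
Speed = |(1.842, -1.755)| = 2.544 m/s.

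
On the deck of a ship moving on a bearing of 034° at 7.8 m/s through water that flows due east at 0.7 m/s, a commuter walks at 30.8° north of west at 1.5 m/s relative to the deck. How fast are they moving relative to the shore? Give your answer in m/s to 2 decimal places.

In east/north components (m/s): commuter relative to ship = (-1.288, 0.768); ship relative to water = (4.362, 6.466); water relative to ground = (0.700, 0.000).
Sum = (3.773, 7.235) m/s.
Speed = |(3.773, 7.235)| = 8.159 m/s.

8.16 m/s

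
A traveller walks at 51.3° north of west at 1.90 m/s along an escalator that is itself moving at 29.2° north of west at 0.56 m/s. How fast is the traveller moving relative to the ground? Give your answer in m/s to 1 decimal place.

2.4 m/s

Taking east as x and north as y: escalator velocity = (-0.489, 0.273) m/s; traveller velocity relative to escalator = (-1.188, 1.483) m/s.
Velocity relative to ground = (-0.489, 0.273) + (-1.188, 1.483) = (-1.677, 1.756) m/s.
Speed = |(-1.677, 1.756)| = 2.428 m/s.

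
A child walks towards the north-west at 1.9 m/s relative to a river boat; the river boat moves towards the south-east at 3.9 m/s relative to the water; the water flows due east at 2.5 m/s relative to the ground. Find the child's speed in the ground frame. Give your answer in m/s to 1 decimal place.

In east/north components (m/s): child relative to river boat = (-1.344, 1.344); river boat relative to water = (2.758, -2.758); water relative to ground = (2.500, 0.000).
Sum = (3.914, -1.414) m/s.
Speed = |(3.914, -1.414)| = 4.162 m/s.

4.2 m/s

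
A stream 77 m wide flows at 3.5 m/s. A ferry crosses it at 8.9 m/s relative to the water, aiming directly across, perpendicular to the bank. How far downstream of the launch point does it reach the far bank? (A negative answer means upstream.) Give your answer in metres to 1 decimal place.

Perpendicular speed = 8.900 m/s; crossing time = 77 / 8.900 = 8.652 s.
Net downstream speed = 3.500 m/s.
Drift = 3.500 × 8.652 = 30.281 m (downstream).

30.3 m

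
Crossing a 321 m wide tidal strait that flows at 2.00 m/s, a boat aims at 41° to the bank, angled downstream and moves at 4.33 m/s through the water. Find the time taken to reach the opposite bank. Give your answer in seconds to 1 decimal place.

113.0 s

The component of the boat's velocity perpendicular to the bank is 4.33 × sin 41° = 2.841 m/s.
Only the cross-stream component determines the crossing time; the current contributes nothing perpendicular to the bank.
Time = 321 / 2.841 = 112.999 s.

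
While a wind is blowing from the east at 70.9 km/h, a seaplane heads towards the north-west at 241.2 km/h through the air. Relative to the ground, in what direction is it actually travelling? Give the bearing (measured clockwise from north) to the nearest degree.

305°

Taking east as x and north as y: velocity relative to the air = (-170.554, 170.554) km/h; the air relative to ground = (-70.900, 0.000) km/h.
Velocity relative to ground = (-170.554, 170.554) + (-70.900, 0.000) = (-241.454, 170.554) km/h.
Bearing = atan2(-241.45, 170.55) = 305.24° clockwise from north.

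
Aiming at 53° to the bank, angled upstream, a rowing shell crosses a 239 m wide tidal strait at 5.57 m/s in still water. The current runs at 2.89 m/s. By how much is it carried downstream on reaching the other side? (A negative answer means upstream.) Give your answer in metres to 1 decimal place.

-24.8 m

Perpendicular speed = 4.448 m/s; crossing time = 239 / 4.448 = 53.727 s.
Net downstream speed = -0.462 m/s.
Drift = -0.462 × 53.727 = -24.828 m (upstream).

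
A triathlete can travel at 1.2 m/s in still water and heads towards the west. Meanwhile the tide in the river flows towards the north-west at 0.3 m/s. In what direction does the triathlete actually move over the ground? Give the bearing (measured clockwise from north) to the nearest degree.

279°

Taking east as x and north as y: velocity relative to the water = (-1.200, 0.000) m/s; the water relative to ground = (-0.212, 0.212) m/s.
Velocity relative to ground = (-1.200, 0.000) + (-0.212, 0.212) = (-1.412, 0.212) m/s.
Bearing = atan2(-1.41, 0.21) = 278.54° clockwise from north.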